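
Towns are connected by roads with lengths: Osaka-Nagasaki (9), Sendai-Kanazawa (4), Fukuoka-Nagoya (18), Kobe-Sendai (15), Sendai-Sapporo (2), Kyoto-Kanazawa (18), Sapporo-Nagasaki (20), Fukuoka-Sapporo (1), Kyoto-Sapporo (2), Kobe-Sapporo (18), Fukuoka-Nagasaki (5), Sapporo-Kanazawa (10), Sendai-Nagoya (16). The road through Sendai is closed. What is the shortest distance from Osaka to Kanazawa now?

25

Candidate routes:
Osaka-Nagasaki-Fukuoka-Sapporo-Kyoto-Kanazawa: 9 + 5 + 1 + 2 + 18 = 35
Osaka-Nagasaki-Sapporo-Kanazawa: 9 + 20 + 10 = 39
Osaka-Nagasaki-Sapporo-Kyoto-Kanazawa: 9 + 20 + 2 + 18 = 49
Osaka-Nagasaki-Fukuoka-Sapporo-Kanazawa: 9 + 5 + 1 + 10 = 25
The minimum is 25.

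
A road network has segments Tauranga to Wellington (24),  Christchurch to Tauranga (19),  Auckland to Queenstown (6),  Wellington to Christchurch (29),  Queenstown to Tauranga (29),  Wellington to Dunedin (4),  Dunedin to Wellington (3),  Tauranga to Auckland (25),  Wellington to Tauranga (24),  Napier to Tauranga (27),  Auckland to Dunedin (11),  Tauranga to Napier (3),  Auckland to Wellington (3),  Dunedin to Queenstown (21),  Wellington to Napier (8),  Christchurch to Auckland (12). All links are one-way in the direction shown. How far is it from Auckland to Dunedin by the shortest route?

7

Routes from Auckland to Dunedin:
Auckland→Wellington→Dunedin: 3 + 4 = 7
Auckland→Dunedin: 11
Auckland→Queenstown→Tauranga→Wellington→Dunedin: 6 + 29 + 24 + 4 = 63
Shortest: 7 mi.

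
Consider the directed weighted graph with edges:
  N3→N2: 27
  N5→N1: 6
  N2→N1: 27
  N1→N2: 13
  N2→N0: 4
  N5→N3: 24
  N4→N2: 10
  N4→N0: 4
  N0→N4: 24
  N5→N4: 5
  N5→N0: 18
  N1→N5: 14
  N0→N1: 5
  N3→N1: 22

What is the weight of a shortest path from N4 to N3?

Candidate routes:
N4-N0-N1-N5-N3: 4 + 5 + 14 + 24 = 47
N4-N2-N0-N1-N5-N3: 10 + 4 + 5 + 14 + 24 = 57
N4-N2-N1-N5-N3: 10 + 27 + 14 + 24 = 75
The minimum is 47.

47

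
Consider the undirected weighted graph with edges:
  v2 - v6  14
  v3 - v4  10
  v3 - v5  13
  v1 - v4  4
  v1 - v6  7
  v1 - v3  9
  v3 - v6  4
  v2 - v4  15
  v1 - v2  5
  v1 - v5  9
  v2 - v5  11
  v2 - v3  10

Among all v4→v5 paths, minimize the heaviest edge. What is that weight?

A few of the v4→v5 routes:
v4 -> v3 -> v1 -> v5: max(10, 9, 9) = 10
v4 -> v1 -> v3 -> v2 -> v5: max(4, 9, 10, 11) = 11
v4 -> v1 -> v5: max(4, 9) = 9
v4 -> v3 -> v6 -> v1 -> v5: max(10, 4, 7, 9) = 10
v4 -> v3 -> v2 -> v1 -> v5: max(10, 10, 5, 9) = 10
Best route has worst link 9.

9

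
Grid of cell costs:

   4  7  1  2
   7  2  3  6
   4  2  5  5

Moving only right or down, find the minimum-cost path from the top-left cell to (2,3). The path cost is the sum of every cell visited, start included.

25

One optimal route is (0,0) -> (0,1) -> (0,2) -> (0,3) -> (1,3) -> (2,3).
Its cost is 4 + 7 + 1 + 2 + 6 + 5 = 25.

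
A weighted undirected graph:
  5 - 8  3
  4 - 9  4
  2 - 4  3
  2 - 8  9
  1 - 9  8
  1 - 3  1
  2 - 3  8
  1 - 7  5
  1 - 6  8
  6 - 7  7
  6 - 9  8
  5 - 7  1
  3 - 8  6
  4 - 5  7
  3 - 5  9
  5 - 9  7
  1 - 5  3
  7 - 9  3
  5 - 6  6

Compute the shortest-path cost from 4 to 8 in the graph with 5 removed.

Some routes from 4 to 8 avoiding 5:
4 → 9 → 7 → 1 → 3 → 8: 4 + 3 + 5 + 1 + 6 = 19
4 → 9 → 1 → 3 → 8: 4 + 8 + 1 + 6 = 19
4 → 2 → 3 → 8: 3 + 8 + 6 = 17
4 → 2 → 8: 3 + 9 = 12
Shortest: 12.

12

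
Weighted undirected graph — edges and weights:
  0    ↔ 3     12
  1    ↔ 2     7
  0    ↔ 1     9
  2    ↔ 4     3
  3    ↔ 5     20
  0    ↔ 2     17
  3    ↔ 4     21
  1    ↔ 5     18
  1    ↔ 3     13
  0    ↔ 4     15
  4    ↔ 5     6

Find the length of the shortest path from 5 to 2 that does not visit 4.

25

Checking several routes:
5 -> 3 -> 1 -> 2: 20 + 13 + 7 = 40
5 -> 3 -> 0 -> 2: 20 + 12 + 17 = 49
5 -> 3 -> 1 -> 0 -> 2: 20 + 13 + 9 + 17 = 59
5 -> 1 -> 2: 18 + 7 = 25
5 -> 3 -> 0 -> 1 -> 2: 20 + 12 + 9 + 7 = 48
5 -> 1 -> 0 -> 2: 18 + 9 + 17 = 44
Best route has total 25.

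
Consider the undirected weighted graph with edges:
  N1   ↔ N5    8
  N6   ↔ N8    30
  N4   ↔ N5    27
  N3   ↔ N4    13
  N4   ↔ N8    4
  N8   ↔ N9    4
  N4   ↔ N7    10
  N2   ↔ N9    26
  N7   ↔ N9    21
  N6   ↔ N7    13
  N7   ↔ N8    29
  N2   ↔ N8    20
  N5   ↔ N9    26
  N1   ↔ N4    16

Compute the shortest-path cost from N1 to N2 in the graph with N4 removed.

Candidate routes:
N1 - N5 - N9 - N7 - N8 - N2: 8 + 26 + 21 + 29 + 20 = 104
N1 - N5 - N9 - N8 - N2: 8 + 26 + 4 + 20 = 58
N1 - N5 - N9 - N2: 8 + 26 + 26 = 60
N1 - N5 - N9 - N7 - N6 - N8 - N2: 8 + 26 + 21 + 13 + 30 + 20 = 118
Best route has total 58.

58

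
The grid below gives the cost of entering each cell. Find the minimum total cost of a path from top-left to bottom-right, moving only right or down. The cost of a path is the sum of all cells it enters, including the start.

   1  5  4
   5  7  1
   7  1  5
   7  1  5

20

One optimal route is [0,0] -> [0,1] -> [1,1] -> [2,1] -> [3,1] -> [3,2].
Its cost is 1 + 5 + 7 + 1 + 1 + 5 = 20.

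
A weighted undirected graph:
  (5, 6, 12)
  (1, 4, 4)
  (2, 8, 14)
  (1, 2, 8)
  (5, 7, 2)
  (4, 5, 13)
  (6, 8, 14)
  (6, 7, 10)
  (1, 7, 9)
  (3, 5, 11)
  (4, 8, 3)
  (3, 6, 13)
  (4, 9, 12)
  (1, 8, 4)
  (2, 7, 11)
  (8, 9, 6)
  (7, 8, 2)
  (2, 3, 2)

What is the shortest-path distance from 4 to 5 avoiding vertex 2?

7

Some routes from 4 to 5 avoiding 2:
4 -> 1 -> 8 -> 7 -> 5: 4 + 4 + 2 + 2 = 12
4 -> 8 -> 7 -> 5: 3 + 2 + 2 = 7
4 -> 5: 13
4 -> 1 -> 7 -> 5: 4 + 9 + 2 = 15
Best route has total 7.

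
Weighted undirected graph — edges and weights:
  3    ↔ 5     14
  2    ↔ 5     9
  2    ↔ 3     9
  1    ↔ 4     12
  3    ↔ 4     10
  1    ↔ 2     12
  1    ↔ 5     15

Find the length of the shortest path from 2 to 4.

19

Checking several routes:
2-3-4: 9 + 10 = 19
2-5-1-4: 9 + 15 + 12 = 36
2-1-4: 12 + 12 = 24
2-5-3-4: 9 + 14 + 10 = 33
Best route has total 19.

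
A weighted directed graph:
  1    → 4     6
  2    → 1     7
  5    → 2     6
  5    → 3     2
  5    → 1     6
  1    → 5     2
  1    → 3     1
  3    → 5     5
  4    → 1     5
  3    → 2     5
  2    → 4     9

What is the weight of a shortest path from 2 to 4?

Routes from 2 to 4:
2-1-4: 7 + 6 = 13
2-4: 9
The minimum is 9.

9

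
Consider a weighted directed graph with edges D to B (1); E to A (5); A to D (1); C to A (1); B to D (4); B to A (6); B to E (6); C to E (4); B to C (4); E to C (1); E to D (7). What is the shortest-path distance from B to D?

4

Checking several routes:
B → E → C → A → D: 6 + 1 + 1 + 1 = 9
B → C → A → D: 4 + 1 + 1 = 6
B → D: 4
B → A → D: 6 + 1 = 7
Best route has total 4.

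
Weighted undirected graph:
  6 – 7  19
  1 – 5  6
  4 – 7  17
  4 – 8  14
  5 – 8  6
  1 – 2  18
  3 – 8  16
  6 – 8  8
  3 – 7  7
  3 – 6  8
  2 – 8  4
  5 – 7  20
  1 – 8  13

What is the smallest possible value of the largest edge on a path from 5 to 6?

8

Comparing a few candidate routes:
5 → 8 → 6: max(6, 8) = 8
5 → 1 → 8 → 6: max(6, 13, 8) = 13
5 → 8 → 3 → 6: max(6, 16, 8) = 16
The minimum achievable maximum is 8.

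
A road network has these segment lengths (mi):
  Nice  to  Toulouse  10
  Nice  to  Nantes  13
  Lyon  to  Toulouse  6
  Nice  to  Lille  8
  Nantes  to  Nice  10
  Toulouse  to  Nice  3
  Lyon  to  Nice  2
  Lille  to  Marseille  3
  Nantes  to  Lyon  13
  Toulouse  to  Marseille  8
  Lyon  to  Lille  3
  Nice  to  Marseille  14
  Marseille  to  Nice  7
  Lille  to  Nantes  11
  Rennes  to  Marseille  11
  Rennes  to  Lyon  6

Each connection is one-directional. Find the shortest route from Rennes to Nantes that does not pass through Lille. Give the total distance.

Paths from Rennes to Nantes avoiding Lille:
Rennes -> Lyon -> Nice -> Nantes: 6 + 2 + 13 = 21
Rennes -> Lyon -> Toulouse -> Nice -> Nantes: 6 + 6 + 3 + 13 = 28
Rennes -> Lyon -> Toulouse -> Marseille -> Nice -> Nantes: 6 + 6 + 8 + 7 + 13 = 40
Rennes -> Marseille -> Nice -> Nantes: 11 + 7 + 13 = 31
The minimum is 21 mi.

21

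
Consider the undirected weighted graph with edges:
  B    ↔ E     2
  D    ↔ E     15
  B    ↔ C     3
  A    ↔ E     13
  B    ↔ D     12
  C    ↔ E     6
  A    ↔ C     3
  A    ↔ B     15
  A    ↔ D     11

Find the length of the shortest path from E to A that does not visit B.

Candidate routes:
E-A: 13
E-C-A: 6 + 3 = 9
E-D-A: 15 + 11 = 26
The minimum is 9.

9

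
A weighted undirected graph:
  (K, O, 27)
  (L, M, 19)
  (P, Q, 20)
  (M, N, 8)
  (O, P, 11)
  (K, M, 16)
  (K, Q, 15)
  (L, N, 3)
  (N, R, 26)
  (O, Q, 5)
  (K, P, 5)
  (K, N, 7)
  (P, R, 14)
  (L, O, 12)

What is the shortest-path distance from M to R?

34

A few of the M→R routes:
M-N-K-P-R: 8 + 7 + 5 + 14 = 34
M-N-R: 8 + 26 = 34
M-K-P-R: 16 + 5 + 14 = 35
M-N-L-O-P-R: 8 + 3 + 12 + 11 + 14 = 48
Best route has total 34.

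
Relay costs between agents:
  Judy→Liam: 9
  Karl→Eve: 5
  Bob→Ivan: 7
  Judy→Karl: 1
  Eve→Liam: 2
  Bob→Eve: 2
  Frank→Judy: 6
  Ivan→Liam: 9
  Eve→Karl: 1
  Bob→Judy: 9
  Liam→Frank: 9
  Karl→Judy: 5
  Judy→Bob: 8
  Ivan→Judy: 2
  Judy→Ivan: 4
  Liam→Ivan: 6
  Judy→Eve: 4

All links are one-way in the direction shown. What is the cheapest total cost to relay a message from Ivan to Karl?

Some routes from Ivan to Karl:
Ivan→Judy→Eve→Karl: 2 + 4 + 1 = 7
Ivan→Judy→Bob→Eve→Karl: 2 + 8 + 2 + 1 = 13
Ivan→Judy→Karl: 2 + 1 = 3
Best route has total 3.

3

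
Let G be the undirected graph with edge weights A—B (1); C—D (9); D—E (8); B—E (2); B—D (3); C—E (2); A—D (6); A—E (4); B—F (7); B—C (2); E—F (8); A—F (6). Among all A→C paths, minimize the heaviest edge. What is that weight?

Comparing a few candidate routes:
A -> E -> C: max(4, 2) = 4
A -> D -> B -> E -> C: max(6, 3, 2, 2) = 6
A -> D -> B -> C: max(6, 3, 2) = 6
A -> E -> B -> C: max(4, 2, 2) = 4
A -> B -> E -> C: max(1, 2, 2) = 2
A -> B -> C: max(1, 2) = 2
Best route has worst link 2.

2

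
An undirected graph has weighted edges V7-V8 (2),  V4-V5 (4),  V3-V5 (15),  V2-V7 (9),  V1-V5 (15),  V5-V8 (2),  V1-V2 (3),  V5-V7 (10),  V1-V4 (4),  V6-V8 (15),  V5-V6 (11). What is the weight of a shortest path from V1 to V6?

19

Comparing a few candidate routes:
V1→V4→V5→V8→V6: 4 + 4 + 2 + 15 = 25
V1→V5→V6: 15 + 11 = 26
V1→V4→V5→V6: 4 + 4 + 11 = 19
Best route has total 19.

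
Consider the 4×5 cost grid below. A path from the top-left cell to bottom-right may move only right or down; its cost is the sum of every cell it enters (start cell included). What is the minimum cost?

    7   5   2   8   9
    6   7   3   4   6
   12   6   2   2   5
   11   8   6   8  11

37

Path r0c0 -> r0c1 -> r0c2 -> r1c2 -> r2c2 -> r2c3 -> r2c4 -> r3c4: 7 + 5 + 2 + 3 + 2 + 2 + 5 + 11 = 37.
For comparison, the top-then-right route costs 53.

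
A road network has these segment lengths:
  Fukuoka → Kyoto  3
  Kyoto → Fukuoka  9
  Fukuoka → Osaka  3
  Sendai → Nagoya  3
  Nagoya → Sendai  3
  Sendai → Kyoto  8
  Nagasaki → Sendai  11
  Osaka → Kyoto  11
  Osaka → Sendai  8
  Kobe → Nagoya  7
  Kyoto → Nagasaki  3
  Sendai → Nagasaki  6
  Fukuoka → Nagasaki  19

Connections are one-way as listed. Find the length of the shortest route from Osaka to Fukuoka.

Candidate routes:
Osaka-Kyoto-Fukuoka: 11 + 9 = 20
Osaka-Sendai-Kyoto-Fukuoka: 8 + 8 + 9 = 25
Best route has total 20.

20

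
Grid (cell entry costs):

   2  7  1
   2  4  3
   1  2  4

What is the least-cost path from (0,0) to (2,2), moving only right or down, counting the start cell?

11

One optimal route is r0c0 r1c0 r2c0 r2c1 r2c2.
Its cost is 2 + 2 + 1 + 2 + 4 = 11.
For comparison, the top-then-right route costs 17.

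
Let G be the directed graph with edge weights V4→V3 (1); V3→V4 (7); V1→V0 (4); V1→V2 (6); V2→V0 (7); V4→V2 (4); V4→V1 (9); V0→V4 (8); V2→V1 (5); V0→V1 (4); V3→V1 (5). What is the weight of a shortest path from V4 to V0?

10

Comparing a few candidate routes:
V4 -> V3 -> V1 -> V0: 1 + 5 + 4 = 10
V4 -> V2 -> V1 -> V0: 4 + 5 + 4 = 13
V4 -> V2 -> V0: 4 + 7 = 11
Shortest: 10.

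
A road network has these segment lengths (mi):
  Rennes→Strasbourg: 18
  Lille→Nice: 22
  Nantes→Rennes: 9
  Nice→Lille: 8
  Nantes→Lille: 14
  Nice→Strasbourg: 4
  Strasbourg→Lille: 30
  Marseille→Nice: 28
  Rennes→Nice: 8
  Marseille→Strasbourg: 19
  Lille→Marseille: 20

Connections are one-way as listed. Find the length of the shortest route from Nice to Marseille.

28

Candidate routes:
Nice → Strasbourg → Lille → Marseille: 4 + 30 + 20 = 54
Nice → Lille → Marseille: 8 + 20 = 28
Best route has total 28 mi.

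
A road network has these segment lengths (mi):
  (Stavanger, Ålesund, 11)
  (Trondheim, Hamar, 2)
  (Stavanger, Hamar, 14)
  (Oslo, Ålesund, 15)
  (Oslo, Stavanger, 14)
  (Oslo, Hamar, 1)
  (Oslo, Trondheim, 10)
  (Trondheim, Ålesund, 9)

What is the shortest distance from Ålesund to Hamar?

A few of the Ålesund→Hamar routes:
Ålesund - Trondheim - Hamar: 9 + 2 = 11
Ålesund - Stavanger - Oslo - Hamar: 11 + 14 + 1 = 26
Ålesund - Stavanger - Hamar: 11 + 14 = 25
Ålesund - Oslo - Hamar: 15 + 1 = 16
Ålesund - Trondheim - Oslo - Hamar: 9 + 10 + 1 = 20
Shortest: 11 mi.

11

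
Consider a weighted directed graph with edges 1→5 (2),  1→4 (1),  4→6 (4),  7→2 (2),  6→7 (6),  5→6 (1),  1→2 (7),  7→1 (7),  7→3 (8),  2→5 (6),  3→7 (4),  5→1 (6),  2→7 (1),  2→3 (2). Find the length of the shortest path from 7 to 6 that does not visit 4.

9

Paths from 7 to 6 avoiding 4:
7 -> 2 -> 5 -> 6: 2 + 6 + 1 = 9
7 -> 1 -> 2 -> 5 -> 6: 7 + 7 + 6 + 1 = 21
7 -> 1 -> 5 -> 6: 7 + 2 + 1 = 10
The minimum is 9.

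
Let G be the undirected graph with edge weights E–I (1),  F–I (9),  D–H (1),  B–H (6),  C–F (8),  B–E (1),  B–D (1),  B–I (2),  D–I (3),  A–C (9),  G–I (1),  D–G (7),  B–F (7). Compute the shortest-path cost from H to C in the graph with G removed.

Some routes from H to C avoiding G:
H -> D -> I -> B -> F -> C: 1 + 3 + 2 + 7 + 8 = 21
H -> D -> B -> E -> I -> F -> C: 1 + 1 + 1 + 1 + 9 + 8 = 21
H -> D -> B -> I -> F -> C: 1 + 1 + 2 + 9 + 8 = 21
H -> D -> B -> F -> C: 1 + 1 + 7 + 8 = 17
H -> B -> F -> C: 6 + 7 + 8 = 21
Best route has total 17.

17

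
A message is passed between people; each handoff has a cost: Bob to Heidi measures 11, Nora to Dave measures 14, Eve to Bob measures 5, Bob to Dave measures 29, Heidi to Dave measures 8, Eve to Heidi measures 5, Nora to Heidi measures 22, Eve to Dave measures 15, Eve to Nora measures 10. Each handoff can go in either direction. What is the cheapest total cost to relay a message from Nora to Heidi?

15

Comparing a few candidate routes:
Nora -> Eve -> Dave -> Heidi: 10 + 15 + 8 = 33
Nora -> Heidi: 22
Nora -> Eve -> Bob -> Heidi: 10 + 5 + 11 = 26
Nora -> Dave -> Eve -> Heidi: 14 + 15 + 5 = 34
Nora -> Dave -> Heidi: 14 + 8 = 22
Nora -> Eve -> Heidi: 10 + 5 = 15
Shortest: 15.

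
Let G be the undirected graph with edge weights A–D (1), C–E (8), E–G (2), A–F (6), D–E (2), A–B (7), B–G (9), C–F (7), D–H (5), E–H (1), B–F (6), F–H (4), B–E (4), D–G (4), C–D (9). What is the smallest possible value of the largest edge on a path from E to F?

4

Some routes from E to F:
E → G → D → H → F: max(2, 4, 5, 4) = 5
E → D → A → F: max(2, 1, 6) = 6
E → B → F: max(4, 6) = 6
E → H → F: max(1, 4) = 4
E → D → H → F: max(2, 5, 4) = 5
Best route has worst link 4.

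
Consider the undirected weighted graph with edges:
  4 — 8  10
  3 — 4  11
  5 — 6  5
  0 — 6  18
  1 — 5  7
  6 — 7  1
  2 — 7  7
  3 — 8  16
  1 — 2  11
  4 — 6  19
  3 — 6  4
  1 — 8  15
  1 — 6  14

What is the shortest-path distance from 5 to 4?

20

A few of the 5→4 routes:
5 - 6 - 3 - 8 - 4: 5 + 4 + 16 + 10 = 35
5 - 6 - 4: 5 + 19 = 24
5 - 1 - 8 - 4: 7 + 15 + 10 = 32
5 - 6 - 3 - 4: 5 + 4 + 11 = 20
Best route has total 20.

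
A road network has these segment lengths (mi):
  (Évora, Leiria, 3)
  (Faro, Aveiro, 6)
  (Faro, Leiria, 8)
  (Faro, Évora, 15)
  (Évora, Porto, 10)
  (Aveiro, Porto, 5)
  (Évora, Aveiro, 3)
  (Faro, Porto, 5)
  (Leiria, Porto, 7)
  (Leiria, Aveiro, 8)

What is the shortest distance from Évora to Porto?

8

Some routes from Évora to Porto:
Évora→Aveiro→Porto: 3 + 5 = 8
Évora→Leiria→Porto: 3 + 7 = 10
Évora→Porto: 10
Best route has total 8 mi.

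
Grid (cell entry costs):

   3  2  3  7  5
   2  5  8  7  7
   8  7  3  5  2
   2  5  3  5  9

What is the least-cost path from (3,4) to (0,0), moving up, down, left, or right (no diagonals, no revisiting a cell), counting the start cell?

Cheapest: [3,4] [2,4] [2,3] [2,2] [1,2] [0,2] [0,1] [0,0]
  9 + 2 + 5 + 3 + 8 + 3 + 2 + 3 = 35

35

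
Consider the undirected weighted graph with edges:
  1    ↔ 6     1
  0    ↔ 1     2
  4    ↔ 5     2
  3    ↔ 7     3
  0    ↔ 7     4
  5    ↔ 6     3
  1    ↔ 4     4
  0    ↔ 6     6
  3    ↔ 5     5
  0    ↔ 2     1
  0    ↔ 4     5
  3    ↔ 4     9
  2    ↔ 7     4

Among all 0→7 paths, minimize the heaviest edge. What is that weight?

Comparing a few candidate routes:
0 → 7: max(4) = 4
0 → 2 → 7: max(1, 4) = 4
0 → 4 → 5 → 3 → 7: max(5, 2, 5, 3) = 5
Smallest bottleneck: 4.

4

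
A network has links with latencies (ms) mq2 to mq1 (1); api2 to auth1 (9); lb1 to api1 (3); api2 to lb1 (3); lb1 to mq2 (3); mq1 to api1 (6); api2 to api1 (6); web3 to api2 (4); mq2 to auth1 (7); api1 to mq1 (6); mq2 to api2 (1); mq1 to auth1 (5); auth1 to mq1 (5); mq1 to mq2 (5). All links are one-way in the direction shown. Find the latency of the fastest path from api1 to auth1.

11

Paths from api1 to auth1:
api1 -> mq1 -> mq2 -> auth1: 6 + 5 + 7 = 18
api1 -> mq1 -> auth1: 6 + 5 = 11
api1 -> mq1 -> mq2 -> api2 -> auth1: 6 + 5 + 1 + 9 = 21
Shortest: 11 ms.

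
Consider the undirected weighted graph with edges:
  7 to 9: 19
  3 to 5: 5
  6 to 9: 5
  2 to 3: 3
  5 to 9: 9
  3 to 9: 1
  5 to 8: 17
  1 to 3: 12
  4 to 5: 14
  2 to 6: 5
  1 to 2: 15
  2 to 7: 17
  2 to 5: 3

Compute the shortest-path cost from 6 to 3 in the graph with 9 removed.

Routes from 6 to 3 avoiding 9:
6→2→3: 5 + 3 = 8
6→2→5→3: 5 + 3 + 5 = 13
6→2→1→3: 5 + 15 + 12 = 32
Best route has total 8.

8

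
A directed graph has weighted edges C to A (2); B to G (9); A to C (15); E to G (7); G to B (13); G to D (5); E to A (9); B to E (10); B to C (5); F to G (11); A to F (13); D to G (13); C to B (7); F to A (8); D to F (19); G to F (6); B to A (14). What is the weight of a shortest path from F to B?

24

Paths from F to B:
F-A-C-B: 8 + 15 + 7 = 30
F-G-B: 11 + 13 = 24
The minimum is 24.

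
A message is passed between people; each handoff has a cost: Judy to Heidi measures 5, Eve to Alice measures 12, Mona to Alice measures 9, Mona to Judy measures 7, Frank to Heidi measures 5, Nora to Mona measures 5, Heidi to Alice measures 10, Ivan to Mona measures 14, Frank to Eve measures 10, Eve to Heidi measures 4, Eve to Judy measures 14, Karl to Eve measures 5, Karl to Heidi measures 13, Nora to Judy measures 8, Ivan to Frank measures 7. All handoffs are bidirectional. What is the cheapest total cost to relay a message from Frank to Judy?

Comparing a few candidate routes:
Frank -> Heidi -> Eve -> Judy: 5 + 4 + 14 = 23
Frank -> Heidi -> Judy: 5 + 5 = 10
Frank -> Eve -> Judy: 10 + 14 = 24
Frank -> Eve -> Heidi -> Judy: 10 + 4 + 5 = 19
Best route has total 10.

10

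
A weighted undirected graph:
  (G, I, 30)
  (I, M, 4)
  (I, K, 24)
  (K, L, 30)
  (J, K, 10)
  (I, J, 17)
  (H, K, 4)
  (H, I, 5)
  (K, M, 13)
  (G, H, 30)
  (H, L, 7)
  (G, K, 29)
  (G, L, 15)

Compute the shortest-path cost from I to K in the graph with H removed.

Comparing a few candidate routes:
I → J → K: 17 + 10 = 27
I → G → K: 30 + 29 = 59
I → K: 24
I → M → K: 4 + 13 = 17
The minimum is 17.

17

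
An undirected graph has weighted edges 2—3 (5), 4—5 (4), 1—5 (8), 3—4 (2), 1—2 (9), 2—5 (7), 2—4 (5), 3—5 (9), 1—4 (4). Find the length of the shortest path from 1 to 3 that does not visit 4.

Paths from 1 to 3 avoiding 4:
1 -> 5 -> 3: 8 + 9 = 17
1 -> 2 -> 5 -> 3: 9 + 7 + 9 = 25
1 -> 5 -> 2 -> 3: 8 + 7 + 5 = 20
1 -> 2 -> 3: 9 + 5 = 14
The minimum is 14.

14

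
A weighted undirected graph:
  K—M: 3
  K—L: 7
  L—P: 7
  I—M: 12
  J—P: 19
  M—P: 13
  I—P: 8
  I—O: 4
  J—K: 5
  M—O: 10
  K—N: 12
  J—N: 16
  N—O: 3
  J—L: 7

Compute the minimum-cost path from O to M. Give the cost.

A few of the O→M routes:
O -> N -> K -> M: 3 + 12 + 3 = 18
O -> M: 10
O -> I -> M: 4 + 12 = 16
The minimum is 10.

10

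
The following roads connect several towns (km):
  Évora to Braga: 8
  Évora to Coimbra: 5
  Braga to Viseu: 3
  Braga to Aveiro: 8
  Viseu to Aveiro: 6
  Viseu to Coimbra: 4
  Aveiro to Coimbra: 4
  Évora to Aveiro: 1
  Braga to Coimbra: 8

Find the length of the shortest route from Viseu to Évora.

A few of the Viseu→Évora routes:
Viseu -> Coimbra -> Évora: 4 + 5 = 9
Viseu -> Aveiro -> Évora: 6 + 1 = 7
Viseu -> Coimbra -> Aveiro -> Évora: 4 + 4 + 1 = 9
Shortest: 7 km.

7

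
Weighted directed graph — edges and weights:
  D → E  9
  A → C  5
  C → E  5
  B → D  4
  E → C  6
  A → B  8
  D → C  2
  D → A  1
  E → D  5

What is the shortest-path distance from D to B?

9

Paths from D to B:
D -> A -> B: 1 + 8 = 9
Best route has total 9.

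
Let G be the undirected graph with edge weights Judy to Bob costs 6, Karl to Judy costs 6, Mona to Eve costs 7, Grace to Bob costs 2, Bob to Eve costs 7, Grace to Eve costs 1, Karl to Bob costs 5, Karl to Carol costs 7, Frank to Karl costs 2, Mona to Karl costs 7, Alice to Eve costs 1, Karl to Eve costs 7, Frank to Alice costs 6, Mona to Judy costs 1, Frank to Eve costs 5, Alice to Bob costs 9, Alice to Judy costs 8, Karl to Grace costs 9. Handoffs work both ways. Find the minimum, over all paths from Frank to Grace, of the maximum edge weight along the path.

5

Checking several routes:
Frank-Eve-Grace: max(5, 1) = 5
Frank-Karl-Bob-Grace: max(2, 5, 2) = 5
Frank-Alice-Eve-Grace: max(6, 1, 1) = 6
Smallest bottleneck: 5.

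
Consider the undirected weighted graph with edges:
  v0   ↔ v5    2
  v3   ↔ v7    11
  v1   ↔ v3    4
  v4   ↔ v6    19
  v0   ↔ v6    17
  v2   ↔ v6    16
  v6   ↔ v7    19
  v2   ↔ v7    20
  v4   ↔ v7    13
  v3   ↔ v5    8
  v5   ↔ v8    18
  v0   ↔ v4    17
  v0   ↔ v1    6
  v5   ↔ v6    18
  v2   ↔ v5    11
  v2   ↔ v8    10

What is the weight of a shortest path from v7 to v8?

Some routes from v7 to v8:
v7 -> v6 -> v2 -> v8: 19 + 16 + 10 = 45
v7 -> v3 -> v1 -> v0 -> v5 -> v8: 11 + 4 + 6 + 2 + 18 = 41
v7 -> v2 -> v8: 20 + 10 = 30
v7 -> v3 -> v1 -> v0 -> v5 -> v2 -> v8: 11 + 4 + 6 + 2 + 11 + 10 = 44
v7 -> v3 -> v5 -> v2 -> v8: 11 + 8 + 11 + 10 = 40
v7 -> v3 -> v5 -> v8: 11 + 8 + 18 = 37
Best route has total 30.

30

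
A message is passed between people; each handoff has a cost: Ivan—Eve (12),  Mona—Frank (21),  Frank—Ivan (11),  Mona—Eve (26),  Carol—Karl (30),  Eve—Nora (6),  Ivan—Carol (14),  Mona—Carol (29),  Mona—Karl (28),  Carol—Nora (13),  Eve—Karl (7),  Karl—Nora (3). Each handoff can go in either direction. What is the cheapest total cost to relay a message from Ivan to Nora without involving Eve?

Some routes from Ivan to Nora avoiding Eve:
Ivan -> Frank -> Mona -> Karl -> Nora: 11 + 21 + 28 + 3 = 63
Ivan -> Carol -> Mona -> Karl -> Nora: 14 + 29 + 28 + 3 = 74
Ivan -> Carol -> Nora: 14 + 13 = 27
Ivan -> Carol -> Karl -> Nora: 14 + 30 + 3 = 47
Best route has total 27.

27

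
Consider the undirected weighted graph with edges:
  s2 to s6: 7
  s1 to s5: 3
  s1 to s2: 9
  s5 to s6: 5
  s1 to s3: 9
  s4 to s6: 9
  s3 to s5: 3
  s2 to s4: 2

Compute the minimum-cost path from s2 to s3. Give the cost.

15

Some routes from s2 to s3:
s2-s6-s5-s3: 7 + 5 + 3 = 15
s2-s1-s5-s3: 9 + 3 + 3 = 15
s2-s1-s3: 9 + 9 = 18
s2-s4-s6-s5-s3: 2 + 9 + 5 + 3 = 19
The minimum is 15.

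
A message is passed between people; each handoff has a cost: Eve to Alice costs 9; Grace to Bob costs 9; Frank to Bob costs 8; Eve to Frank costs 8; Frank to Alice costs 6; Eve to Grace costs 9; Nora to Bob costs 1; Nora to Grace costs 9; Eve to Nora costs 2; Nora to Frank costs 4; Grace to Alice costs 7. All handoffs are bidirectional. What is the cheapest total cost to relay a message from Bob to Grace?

Checking several routes:
Bob - Nora - Eve - Grace: 1 + 2 + 9 = 12
Bob - Nora - Grace: 1 + 9 = 10
Bob - Nora - Frank - Alice - Grace: 1 + 4 + 6 + 7 = 18
Bob - Nora - Eve - Alice - Grace: 1 + 2 + 9 + 7 = 19
Bob - Grace: 9
The minimum is 9.

9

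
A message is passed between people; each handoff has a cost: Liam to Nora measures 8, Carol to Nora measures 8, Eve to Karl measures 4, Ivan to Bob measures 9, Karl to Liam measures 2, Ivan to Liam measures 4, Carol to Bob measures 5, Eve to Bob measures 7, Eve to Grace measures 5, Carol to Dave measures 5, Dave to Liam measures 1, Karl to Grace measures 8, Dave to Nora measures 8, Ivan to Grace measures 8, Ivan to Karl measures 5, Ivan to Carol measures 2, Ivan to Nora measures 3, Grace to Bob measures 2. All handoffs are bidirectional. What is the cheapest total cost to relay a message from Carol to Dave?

5

Checking several routes:
Carol - Dave: 5
Carol - Ivan - Liam - Dave: 2 + 4 + 1 = 7
Carol - Ivan - Nora - Liam - Dave: 2 + 3 + 8 + 1 = 14
Carol - Ivan - Nora - Dave: 2 + 3 + 8 = 13
Carol - Ivan - Karl - Liam - Dave: 2 + 5 + 2 + 1 = 10
Best route has total 5.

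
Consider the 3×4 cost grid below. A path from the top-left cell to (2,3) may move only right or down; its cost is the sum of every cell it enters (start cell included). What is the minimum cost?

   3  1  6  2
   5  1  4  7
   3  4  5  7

Path (0,0) → (0,1) → (1,1) → (1,2) → (2,2) → (2,3): 3 + 1 + 1 + 4 + 5 + 7 = 21.

21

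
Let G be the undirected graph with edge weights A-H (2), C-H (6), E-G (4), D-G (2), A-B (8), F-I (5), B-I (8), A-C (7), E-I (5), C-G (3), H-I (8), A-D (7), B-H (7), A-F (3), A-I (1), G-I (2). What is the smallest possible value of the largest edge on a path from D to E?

4

A few of the D→E routes:
D - G - C - H - A - F - I - E: max(2, 3, 6, 2, 3, 5, 5) = 6
D - G - C - H - A - I - E: max(2, 3, 6, 2, 1, 5) = 6
D - G - E: max(2, 4) = 4
D - G - I - E: max(2, 2, 5) = 5
Best route has worst link 4.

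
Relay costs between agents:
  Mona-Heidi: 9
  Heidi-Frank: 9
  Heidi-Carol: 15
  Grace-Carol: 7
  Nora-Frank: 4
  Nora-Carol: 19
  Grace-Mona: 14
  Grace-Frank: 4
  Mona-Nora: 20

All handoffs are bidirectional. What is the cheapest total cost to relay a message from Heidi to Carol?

15

Some routes from Heidi to Carol:
Heidi→Mona→Grace→Carol: 9 + 14 + 7 = 30
Heidi→Mona→Nora→Carol: 9 + 20 + 19 = 48
Heidi→Mona→Nora→Frank→Grace→Carol: 9 + 20 + 4 + 4 + 7 = 44
Heidi→Carol: 15
Heidi→Frank→Grace→Carol: 9 + 4 + 7 = 20
Heidi→Frank→Nora→Carol: 9 + 4 + 19 = 32
Shortest: 15.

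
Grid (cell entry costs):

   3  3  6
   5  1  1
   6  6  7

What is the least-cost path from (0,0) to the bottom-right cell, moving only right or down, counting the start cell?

15

Take (0,0) → (0,1) → (1,1) → (1,2) → (2,2) for a total of 3 + 3 + 1 + 1 + 7 = 15.
For comparison, the top-then-right route costs 20.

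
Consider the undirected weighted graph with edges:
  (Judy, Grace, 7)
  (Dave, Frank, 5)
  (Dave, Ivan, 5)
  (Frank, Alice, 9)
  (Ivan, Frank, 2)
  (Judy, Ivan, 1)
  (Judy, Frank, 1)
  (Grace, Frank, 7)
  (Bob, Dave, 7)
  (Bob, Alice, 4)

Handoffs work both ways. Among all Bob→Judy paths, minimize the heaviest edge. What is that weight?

Comparing a few candidate routes:
Bob -> Dave -> Frank -> Judy: max(7, 5, 1) = 7
Bob -> Dave -> Ivan -> Frank -> Judy: max(7, 5, 2, 1) = 7
Bob -> Dave -> Frank -> Grace -> Judy: max(7, 5, 7, 7) = 7
Bob -> Dave -> Ivan -> Frank -> Grace -> Judy: max(7, 5, 2, 7, 7) = 7
Bob -> Dave -> Ivan -> Judy: max(7, 5, 1) = 7
Bob -> Dave -> Frank -> Ivan -> Judy: max(7, 5, 2, 1) = 7
The minimum achievable maximum is 7.

7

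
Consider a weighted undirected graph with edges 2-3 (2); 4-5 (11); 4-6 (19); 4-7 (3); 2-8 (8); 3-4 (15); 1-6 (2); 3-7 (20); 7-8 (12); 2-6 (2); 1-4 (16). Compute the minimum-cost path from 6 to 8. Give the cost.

A few of the 6→8 routes:
6 → 4 → 7 → 8: 19 + 3 + 12 = 34
6 → 2 → 3 → 4 → 7 → 8: 2 + 2 + 15 + 3 + 12 = 34
6 → 1 → 4 → 7 → 8: 2 + 16 + 3 + 12 = 33
6 → 2 → 8: 2 + 8 = 10
The minimum is 10.

10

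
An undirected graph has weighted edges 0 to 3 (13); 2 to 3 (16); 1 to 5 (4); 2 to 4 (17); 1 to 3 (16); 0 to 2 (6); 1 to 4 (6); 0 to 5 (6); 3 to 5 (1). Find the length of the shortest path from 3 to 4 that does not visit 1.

Paths from 3 to 4 avoiding 1:
3 -> 5 -> 0 -> 2 -> 4: 1 + 6 + 6 + 17 = 30
3 -> 2 -> 4: 16 + 17 = 33
3 -> 0 -> 2 -> 4: 13 + 6 + 17 = 36
The minimum is 30.

30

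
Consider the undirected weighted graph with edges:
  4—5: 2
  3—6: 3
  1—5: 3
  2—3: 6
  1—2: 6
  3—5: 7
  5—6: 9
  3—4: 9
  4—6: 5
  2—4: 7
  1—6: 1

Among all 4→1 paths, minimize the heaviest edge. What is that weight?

3

Checking several routes:
4 - 5 - 3 - 6 - 1: max(2, 7, 3, 1) = 7
4 - 5 - 3 - 2 - 1: max(2, 7, 6, 6) = 7
4 - 6 - 3 - 2 - 1: max(5, 3, 6, 6) = 6
4 - 6 - 1: max(5, 1) = 5
4 - 5 - 1: max(2, 3) = 3
The minimum achievable maximum is 3.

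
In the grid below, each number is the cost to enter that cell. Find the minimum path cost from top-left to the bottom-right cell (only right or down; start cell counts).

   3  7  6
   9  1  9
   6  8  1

Best path: [0,0]→[0,1]→[1,1]→[2,1]→[2,2]
Cost: 3 + 7 + 1 + 8 + 1 = 20
For comparison, the top-then-right route costs 26.

20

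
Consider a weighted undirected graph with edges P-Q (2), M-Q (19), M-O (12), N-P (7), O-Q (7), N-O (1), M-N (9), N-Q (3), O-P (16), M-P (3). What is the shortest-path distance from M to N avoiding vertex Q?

9

Routes from M to N avoiding Q:
M→O→N: 12 + 1 = 13
M→P→O→N: 3 + 16 + 1 = 20
M→N: 9
M→O→P→N: 12 + 16 + 7 = 35
M→P→N: 3 + 7 = 10
Best route has total 9.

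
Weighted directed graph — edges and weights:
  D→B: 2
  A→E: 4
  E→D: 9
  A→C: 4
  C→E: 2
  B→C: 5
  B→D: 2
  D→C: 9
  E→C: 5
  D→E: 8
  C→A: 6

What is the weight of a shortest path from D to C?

Paths from D to C:
D-B-C: 2 + 5 = 7
D-E-C: 8 + 5 = 13
D-C: 9
Shortest: 7.

7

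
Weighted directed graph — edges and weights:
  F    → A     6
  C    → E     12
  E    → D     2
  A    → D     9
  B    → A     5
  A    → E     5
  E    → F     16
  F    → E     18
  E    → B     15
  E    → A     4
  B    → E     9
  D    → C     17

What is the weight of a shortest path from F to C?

Candidate routes:
F → E → B → A → D → C: 18 + 15 + 5 + 9 + 17 = 64
F → E → D → C: 18 + 2 + 17 = 37
F → A → D → C: 6 + 9 + 17 = 32
F → A → E → D → C: 6 + 5 + 2 + 17 = 30
F → E → A → D → C: 18 + 4 + 9 + 17 = 48
The minimum is 30.

30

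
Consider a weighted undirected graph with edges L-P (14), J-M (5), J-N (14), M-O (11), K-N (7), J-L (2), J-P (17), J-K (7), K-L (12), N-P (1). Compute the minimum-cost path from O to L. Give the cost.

Comparing a few candidate routes:
O→M→J→N→P→L: 11 + 5 + 14 + 1 + 14 = 45
O→M→J→K→L: 11 + 5 + 7 + 12 = 35
O→M→J→K→N→P→L: 11 + 5 + 7 + 7 + 1 + 14 = 45
O→M→J→L: 11 + 5 + 2 = 18
Shortest: 18.

18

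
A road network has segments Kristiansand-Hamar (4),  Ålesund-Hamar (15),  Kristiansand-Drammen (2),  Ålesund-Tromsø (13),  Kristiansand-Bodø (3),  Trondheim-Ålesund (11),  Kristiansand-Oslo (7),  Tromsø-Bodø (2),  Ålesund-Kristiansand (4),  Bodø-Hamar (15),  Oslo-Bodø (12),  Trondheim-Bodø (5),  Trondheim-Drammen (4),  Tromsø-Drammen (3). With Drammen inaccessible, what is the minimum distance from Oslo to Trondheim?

Comparing a few candidate routes:
Oslo -> Bodø -> Trondheim: 12 + 5 = 17
Oslo -> Kristiansand -> Bodø -> Trondheim: 7 + 3 + 5 = 15
Oslo -> Bodø -> Kristiansand -> Ålesund -> Trondheim: 12 + 3 + 4 + 11 = 30
Oslo -> Kristiansand -> Ålesund -> Tromsø -> Bodø -> Trondheim: 7 + 4 + 13 + 2 + 5 = 31
Oslo -> Kristiansand -> Ålesund -> Trondheim: 7 + 4 + 11 = 22
The minimum is 15.

15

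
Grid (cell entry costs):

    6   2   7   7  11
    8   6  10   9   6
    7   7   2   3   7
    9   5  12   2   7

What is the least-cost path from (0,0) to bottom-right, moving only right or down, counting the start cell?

One optimal route is (0,0) -> (0,1) -> (1,1) -> (2,1) -> (2,2) -> (2,3) -> (3,3) -> (3,4).
Its cost is 6 + 2 + 6 + 7 + 2 + 3 + 2 + 7 = 35.

35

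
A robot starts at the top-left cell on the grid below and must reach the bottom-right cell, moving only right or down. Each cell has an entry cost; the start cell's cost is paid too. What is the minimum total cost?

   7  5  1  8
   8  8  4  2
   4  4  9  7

Take (0,0) -> (0,1) -> (0,2) -> (1,2) -> (1,3) -> (2,3) for a total of 7 + 5 + 1 + 4 + 2 + 7 = 26.
(Top row then right column would cost 30.)

26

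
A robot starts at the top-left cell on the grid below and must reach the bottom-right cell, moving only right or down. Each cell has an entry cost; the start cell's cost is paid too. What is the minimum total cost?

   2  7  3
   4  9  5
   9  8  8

Cheapest: r0c0 r0c1 r0c2 r1c2 r2c2
  2 + 7 + 3 + 5 + 8 = 25

25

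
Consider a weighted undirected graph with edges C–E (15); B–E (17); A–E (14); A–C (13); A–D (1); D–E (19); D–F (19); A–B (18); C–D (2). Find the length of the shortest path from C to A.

3

Checking several routes:
C→D→A: 2 + 1 = 3
C→A: 13
C→E→A: 15 + 14 = 29
C→E→D→A: 15 + 19 + 1 = 35
Shortest: 3.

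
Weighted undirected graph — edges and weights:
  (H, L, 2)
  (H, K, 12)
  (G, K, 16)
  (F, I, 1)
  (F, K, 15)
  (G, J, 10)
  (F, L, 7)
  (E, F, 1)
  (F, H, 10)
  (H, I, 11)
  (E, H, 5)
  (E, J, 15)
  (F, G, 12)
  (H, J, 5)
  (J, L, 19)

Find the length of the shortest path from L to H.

Some routes from L to H:
L -> F -> I -> H: 7 + 1 + 11 = 19
L -> J -> H: 19 + 5 = 24
L -> F -> E -> J -> H: 7 + 1 + 15 + 5 = 28
L -> F -> E -> H: 7 + 1 + 5 = 13
L -> H: 2
L -> F -> H: 7 + 10 = 17
Shortest: 2.

2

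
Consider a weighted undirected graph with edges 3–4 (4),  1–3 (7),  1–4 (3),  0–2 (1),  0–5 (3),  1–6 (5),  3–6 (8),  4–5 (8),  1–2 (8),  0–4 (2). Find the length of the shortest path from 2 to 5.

4

A few of the 2→5 routes:
2 - 1 - 4 - 0 - 5: 8 + 3 + 2 + 3 = 16
2 - 0 - 5: 1 + 3 = 4
2 - 0 - 4 - 5: 1 + 2 + 8 = 11
Shortest: 4.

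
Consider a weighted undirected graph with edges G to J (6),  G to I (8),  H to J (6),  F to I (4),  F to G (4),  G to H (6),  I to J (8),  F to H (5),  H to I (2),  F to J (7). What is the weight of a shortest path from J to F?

7

Some routes from J to F:
J→H→F: 6 + 5 = 11
J→H→I→F: 6 + 2 + 4 = 12
J→I→H→F: 8 + 2 + 5 = 15
J→I→F: 8 + 4 = 12
J→G→F: 6 + 4 = 10
J→F: 7
Shortest: 7.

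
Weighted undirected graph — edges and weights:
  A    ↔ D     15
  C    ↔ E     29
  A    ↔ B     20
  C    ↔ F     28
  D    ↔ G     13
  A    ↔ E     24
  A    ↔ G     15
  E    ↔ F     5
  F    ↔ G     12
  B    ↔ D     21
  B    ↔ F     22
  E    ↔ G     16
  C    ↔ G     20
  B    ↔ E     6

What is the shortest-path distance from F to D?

25

Some routes from F to D:
F - G - D: 12 + 13 = 25
F - E - B - D: 5 + 6 + 21 = 32
F - G - A - D: 12 + 15 + 15 = 42
F - E - G - D: 5 + 16 + 13 = 34
F - E - A - D: 5 + 24 + 15 = 44
F - B - D: 22 + 21 = 43
Best route has total 25.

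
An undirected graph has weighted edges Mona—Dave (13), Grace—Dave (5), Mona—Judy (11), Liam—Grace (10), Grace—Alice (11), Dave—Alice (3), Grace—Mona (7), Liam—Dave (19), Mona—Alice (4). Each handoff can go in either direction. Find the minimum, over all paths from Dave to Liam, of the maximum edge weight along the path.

10

Checking several routes:
Dave → Grace → Liam: max(5, 10) = 10
Dave → Alice → Mona → Grace → Liam: max(3, 4, 7, 10) = 10
Dave → Mona → Alice → Grace → Liam: max(13, 4, 11, 10) = 13
Dave → Alice → Grace → Liam: max(3, 11, 10) = 11
Smallest bottleneck: 10.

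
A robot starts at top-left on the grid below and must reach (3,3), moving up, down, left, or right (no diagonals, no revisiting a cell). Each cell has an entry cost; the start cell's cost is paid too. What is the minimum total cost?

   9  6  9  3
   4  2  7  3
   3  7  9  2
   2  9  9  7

Cheapest: (0,0) (1,0) (1,1) (1,2) (1,3) (2,3) (3,3)
  9 + 4 + 2 + 7 + 3 + 2 + 7 = 34

34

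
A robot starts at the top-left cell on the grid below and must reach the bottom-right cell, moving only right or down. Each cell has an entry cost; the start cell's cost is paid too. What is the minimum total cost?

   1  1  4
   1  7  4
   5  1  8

16

Best path: r0c0 → r1c0 → r2c0 → r2c1 → r2c2
Cost: 1 + 1 + 5 + 1 + 8 = 16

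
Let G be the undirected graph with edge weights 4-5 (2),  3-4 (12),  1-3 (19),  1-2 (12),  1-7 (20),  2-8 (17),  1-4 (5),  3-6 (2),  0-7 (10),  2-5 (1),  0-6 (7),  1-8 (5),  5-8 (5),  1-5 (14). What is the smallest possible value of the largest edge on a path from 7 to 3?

10

Checking several routes:
7 → 1 → 3: max(20, 19) = 20
7 → 1 → 2 → 5 → 4 → 3: max(20, 12, 1, 2, 12) = 20
7 → 1 → 4 → 3: max(20, 5, 12) = 20
7 → 0 → 6 → 3: max(10, 7, 2) = 10
7 → 1 → 8 → 2 → 5 → 4 → 3: max(20, 5, 17, 1, 2, 12) = 20
7 → 1 → 8 → 5 → 4 → 3: max(20, 5, 5, 2, 12) = 20
Smallest bottleneck: 10.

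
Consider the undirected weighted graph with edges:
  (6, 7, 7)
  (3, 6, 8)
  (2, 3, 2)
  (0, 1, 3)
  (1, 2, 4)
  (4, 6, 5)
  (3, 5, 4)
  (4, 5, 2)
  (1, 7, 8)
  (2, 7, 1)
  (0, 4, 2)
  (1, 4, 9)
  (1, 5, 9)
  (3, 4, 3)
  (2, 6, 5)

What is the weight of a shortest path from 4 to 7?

Comparing a few candidate routes:
4-3-2-7: 3 + 2 + 1 = 6
4-0-1-2-7: 2 + 3 + 4 + 1 = 10
4-5-3-2-7: 2 + 4 + 2 + 1 = 9
4-6-2-7: 5 + 5 + 1 = 11
Shortest: 6.

6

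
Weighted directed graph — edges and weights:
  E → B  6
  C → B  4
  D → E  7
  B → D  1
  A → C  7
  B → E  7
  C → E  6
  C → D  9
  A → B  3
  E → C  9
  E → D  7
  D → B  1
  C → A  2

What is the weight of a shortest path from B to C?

16

Paths from B to C:
B - D - E - C: 1 + 7 + 9 = 17
B - E - C: 7 + 9 = 16
Shortest: 16.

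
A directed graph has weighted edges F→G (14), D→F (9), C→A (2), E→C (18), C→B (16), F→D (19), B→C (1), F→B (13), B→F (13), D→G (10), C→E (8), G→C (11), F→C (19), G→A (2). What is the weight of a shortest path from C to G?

43

Candidate routes:
C → B → F → D → G: 16 + 13 + 19 + 10 = 58
C → B → F → G: 16 + 13 + 14 = 43
The minimum is 43.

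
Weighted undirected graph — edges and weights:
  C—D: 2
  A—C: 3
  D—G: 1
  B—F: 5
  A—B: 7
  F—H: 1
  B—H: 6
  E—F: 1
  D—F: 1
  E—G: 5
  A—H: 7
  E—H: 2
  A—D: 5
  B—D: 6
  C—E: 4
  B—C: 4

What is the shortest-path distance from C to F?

Checking several routes:
C → E → F: 4 + 1 = 5
C → B → F: 4 + 5 = 9
C → D → F: 2 + 1 = 3
C → A → D → F: 3 + 5 + 1 = 9
C → D → G → E → F: 2 + 1 + 5 + 1 = 9
C → E → H → F: 4 + 2 + 1 = 7
The minimum is 3.

3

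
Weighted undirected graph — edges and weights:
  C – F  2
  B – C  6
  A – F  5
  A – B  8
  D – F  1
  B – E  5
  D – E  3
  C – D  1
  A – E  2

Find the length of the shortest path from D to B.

7

Comparing a few candidate routes:
D → F → C → B: 1 + 2 + 6 = 9
D → E → A → B: 3 + 2 + 8 = 13
D → F → A → E → B: 1 + 5 + 2 + 5 = 13
D → C → B: 1 + 6 = 7
D → E → B: 3 + 5 = 8
Shortest: 7.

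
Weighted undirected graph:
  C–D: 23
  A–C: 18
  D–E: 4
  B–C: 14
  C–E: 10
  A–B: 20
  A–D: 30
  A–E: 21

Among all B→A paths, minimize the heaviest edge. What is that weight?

18

Checking several routes:
B→A: max(20) = 20
B→C→D→E→A: max(14, 23, 4, 21) = 23
B→C→A: max(14, 18) = 18
B→C→E→A: max(14, 10, 21) = 21
Smallest bottleneck: 18.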